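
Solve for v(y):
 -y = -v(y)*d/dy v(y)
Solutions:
 v(y) = -sqrt(C1 + y^2)
 v(y) = sqrt(C1 + y^2)


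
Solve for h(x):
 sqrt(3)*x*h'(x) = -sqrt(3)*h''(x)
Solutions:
 h(x) = C1 + C2*erf(sqrt(2)*x/2)


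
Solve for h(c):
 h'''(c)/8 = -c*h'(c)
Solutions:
 h(c) = C1 + Integral(C2*airyai(-2*c) + C3*airybi(-2*c), c)


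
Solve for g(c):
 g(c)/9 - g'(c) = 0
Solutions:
 g(c) = C1*exp(c/9)


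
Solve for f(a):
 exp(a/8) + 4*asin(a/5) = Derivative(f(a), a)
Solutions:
 f(a) = C1 + 4*a*asin(a/5) + 4*sqrt(25 - a^2) + 8*exp(a/8)


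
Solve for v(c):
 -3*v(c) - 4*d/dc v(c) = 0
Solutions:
 v(c) = C1*exp(-3*c/4)


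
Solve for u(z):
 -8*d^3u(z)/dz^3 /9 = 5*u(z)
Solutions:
 u(z) = C3*exp(z*(-45^(1/3) + 3*3^(2/3)*5^(1/3))/8)*sin(3*3^(1/6)*5^(1/3)*z/4) + C4*exp(z*(-45^(1/3) + 3*3^(2/3)*5^(1/3))/8)*cos(3*3^(1/6)*5^(1/3)*z/4) + C5*exp(-z*(45^(1/3) + 3*3^(2/3)*5^(1/3))/8) + (C1*sin(3*3^(1/6)*5^(1/3)*z/4) + C2*cos(3*3^(1/6)*5^(1/3)*z/4))*exp(45^(1/3)*z/4)


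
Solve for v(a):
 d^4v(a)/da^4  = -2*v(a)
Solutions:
 v(a) = (C1*sin(2^(3/4)*a/2) + C2*cos(2^(3/4)*a/2))*exp(-2^(3/4)*a/2) + (C3*sin(2^(3/4)*a/2) + C4*cos(2^(3/4)*a/2))*exp(2^(3/4)*a/2)


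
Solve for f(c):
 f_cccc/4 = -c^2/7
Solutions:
 f(c) = C1 + C2*c + C3*c^2 + C4*c^3 - c^6/630


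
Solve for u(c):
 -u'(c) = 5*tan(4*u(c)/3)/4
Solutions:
 u(c) = -3*asin(C1*exp(-5*c/3))/4 + 3*pi/4
 u(c) = 3*asin(C1*exp(-5*c/3))/4


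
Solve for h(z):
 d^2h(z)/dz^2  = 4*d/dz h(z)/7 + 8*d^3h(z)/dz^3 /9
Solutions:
 h(z) = C1 + (C2*sin(3*sqrt(455)*z/112) + C3*cos(3*sqrt(455)*z/112))*exp(9*z/16)


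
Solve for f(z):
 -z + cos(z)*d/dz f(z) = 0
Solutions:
 f(z) = C1 + Integral(z/cos(z), z)


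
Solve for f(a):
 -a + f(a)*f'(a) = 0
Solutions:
 f(a) = -sqrt(C1 + a^2)
 f(a) = sqrt(C1 + a^2)


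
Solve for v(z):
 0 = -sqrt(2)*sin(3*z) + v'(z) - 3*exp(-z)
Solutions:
 v(z) = C1 - sqrt(2)*cos(3*z)/3 - 3*exp(-z)


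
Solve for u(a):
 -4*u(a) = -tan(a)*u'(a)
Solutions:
 u(a) = C1*sin(a)^4


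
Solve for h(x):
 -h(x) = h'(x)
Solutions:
 h(x) = C1*exp(-x)


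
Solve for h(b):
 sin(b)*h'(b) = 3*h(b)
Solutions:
 h(b) = C1*(cos(b) - 1)^(3/2)/(cos(b) + 1)^(3/2)


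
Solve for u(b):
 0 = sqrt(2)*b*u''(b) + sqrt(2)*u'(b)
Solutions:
 u(b) = C1 + C2*log(b)


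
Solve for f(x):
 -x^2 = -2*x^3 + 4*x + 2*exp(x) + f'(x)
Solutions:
 f(x) = C1 + x^4/2 - x^3/3 - 2*x^2 - 2*exp(x)


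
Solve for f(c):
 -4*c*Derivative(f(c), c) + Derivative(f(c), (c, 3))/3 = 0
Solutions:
 f(c) = C1 + Integral(C2*airyai(12^(1/3)*c) + C3*airybi(12^(1/3)*c), c)


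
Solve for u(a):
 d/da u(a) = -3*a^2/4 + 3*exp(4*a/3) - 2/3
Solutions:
 u(a) = C1 - a^3/4 - 2*a/3 + 9*exp(4*a/3)/4


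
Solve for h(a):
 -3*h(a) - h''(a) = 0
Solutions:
 h(a) = C1*sin(sqrt(3)*a) + C2*cos(sqrt(3)*a)


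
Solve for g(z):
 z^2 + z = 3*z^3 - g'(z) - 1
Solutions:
 g(z) = C1 + 3*z^4/4 - z^3/3 - z^2/2 - z


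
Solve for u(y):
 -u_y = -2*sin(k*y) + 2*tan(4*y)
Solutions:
 u(y) = C1 + 2*Piecewise((-cos(k*y)/k, Ne(k, 0)), (0, True)) + log(cos(4*y))/2


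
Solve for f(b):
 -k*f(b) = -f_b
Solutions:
 f(b) = C1*exp(b*k)


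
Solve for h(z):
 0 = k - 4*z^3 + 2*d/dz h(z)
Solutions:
 h(z) = C1 - k*z/2 + z^4/2


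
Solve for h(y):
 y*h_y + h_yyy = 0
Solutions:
 h(y) = C1 + Integral(C2*airyai(-y) + C3*airybi(-y), y)


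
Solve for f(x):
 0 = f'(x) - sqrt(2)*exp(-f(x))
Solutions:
 f(x) = log(C1 + sqrt(2)*x)


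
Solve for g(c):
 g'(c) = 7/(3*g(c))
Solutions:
 g(c) = -sqrt(C1 + 42*c)/3
 g(c) = sqrt(C1 + 42*c)/3


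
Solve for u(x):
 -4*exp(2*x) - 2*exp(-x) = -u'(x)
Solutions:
 u(x) = C1 + 2*exp(2*x) - 2*exp(-x)


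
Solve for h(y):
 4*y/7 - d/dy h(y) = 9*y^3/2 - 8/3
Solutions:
 h(y) = C1 - 9*y^4/8 + 2*y^2/7 + 8*y/3


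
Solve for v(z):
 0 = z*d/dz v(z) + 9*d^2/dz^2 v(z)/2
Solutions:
 v(z) = C1 + C2*erf(z/3)


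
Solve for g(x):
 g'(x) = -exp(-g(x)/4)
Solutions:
 g(x) = 4*log(C1 - x/4)


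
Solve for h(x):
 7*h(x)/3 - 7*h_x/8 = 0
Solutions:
 h(x) = C1*exp(8*x/3)


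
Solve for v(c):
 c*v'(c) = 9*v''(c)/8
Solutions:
 v(c) = C1 + C2*erfi(2*c/3)


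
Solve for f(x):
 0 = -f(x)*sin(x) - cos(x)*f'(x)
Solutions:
 f(x) = C1*cos(x)


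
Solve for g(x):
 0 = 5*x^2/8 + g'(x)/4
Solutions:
 g(x) = C1 - 5*x^3/6


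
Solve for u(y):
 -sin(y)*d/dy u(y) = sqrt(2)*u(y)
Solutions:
 u(y) = C1*(cos(y) + 1)^(sqrt(2)/2)/(cos(y) - 1)^(sqrt(2)/2)


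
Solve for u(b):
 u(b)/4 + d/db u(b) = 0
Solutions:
 u(b) = C1*exp(-b/4)


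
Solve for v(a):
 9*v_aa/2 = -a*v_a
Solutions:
 v(a) = C1 + C2*erf(a/3)


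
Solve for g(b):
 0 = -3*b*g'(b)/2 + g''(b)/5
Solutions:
 g(b) = C1 + C2*erfi(sqrt(15)*b/2)


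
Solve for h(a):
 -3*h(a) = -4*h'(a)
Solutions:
 h(a) = C1*exp(3*a/4)


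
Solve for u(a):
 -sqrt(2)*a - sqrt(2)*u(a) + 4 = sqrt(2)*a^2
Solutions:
 u(a) = -a^2 - a + 2*sqrt(2)


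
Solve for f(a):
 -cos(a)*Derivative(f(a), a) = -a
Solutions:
 f(a) = C1 + Integral(a/cos(a), a)


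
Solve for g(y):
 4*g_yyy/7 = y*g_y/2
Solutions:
 g(y) = C1 + Integral(C2*airyai(7^(1/3)*y/2) + C3*airybi(7^(1/3)*y/2), y)


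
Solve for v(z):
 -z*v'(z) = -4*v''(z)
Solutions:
 v(z) = C1 + C2*erfi(sqrt(2)*z/4)


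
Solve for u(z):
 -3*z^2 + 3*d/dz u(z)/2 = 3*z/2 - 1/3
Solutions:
 u(z) = C1 + 2*z^3/3 + z^2/2 - 2*z/9


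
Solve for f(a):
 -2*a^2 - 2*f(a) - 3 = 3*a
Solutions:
 f(a) = -a^2 - 3*a/2 - 3/2


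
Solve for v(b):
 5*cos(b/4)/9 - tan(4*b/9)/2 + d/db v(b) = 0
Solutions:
 v(b) = C1 - 9*log(cos(4*b/9))/8 - 20*sin(b/4)/9


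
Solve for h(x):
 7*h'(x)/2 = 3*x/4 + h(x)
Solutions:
 h(x) = C1*exp(2*x/7) - 3*x/4 - 21/8


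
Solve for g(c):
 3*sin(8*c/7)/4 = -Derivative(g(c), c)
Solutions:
 g(c) = C1 + 21*cos(8*c/7)/32


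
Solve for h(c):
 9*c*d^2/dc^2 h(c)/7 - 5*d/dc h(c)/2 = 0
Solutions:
 h(c) = C1 + C2*c^(53/18)


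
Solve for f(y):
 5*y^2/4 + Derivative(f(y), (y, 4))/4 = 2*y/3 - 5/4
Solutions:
 f(y) = C1 + C2*y + C3*y^2 + C4*y^3 - y^6/72 + y^5/45 - 5*y^4/24


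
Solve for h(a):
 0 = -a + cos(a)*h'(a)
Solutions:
 h(a) = C1 + Integral(a/cos(a), a)


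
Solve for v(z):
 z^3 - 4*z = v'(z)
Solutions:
 v(z) = C1 + z^4/4 - 2*z^2


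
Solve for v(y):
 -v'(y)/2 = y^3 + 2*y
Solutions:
 v(y) = C1 - y^4/2 - 2*y^2


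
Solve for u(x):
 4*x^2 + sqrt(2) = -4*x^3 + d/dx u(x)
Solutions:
 u(x) = C1 + x^4 + 4*x^3/3 + sqrt(2)*x


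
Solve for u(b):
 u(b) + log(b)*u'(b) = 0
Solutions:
 u(b) = C1*exp(-li(b))


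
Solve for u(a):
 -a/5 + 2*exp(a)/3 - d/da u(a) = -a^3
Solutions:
 u(a) = C1 + a^4/4 - a^2/10 + 2*exp(a)/3


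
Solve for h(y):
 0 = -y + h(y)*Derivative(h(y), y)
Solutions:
 h(y) = -sqrt(C1 + y^2)
 h(y) = sqrt(C1 + y^2)


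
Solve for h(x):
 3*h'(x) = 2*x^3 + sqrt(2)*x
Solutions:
 h(x) = C1 + x^4/6 + sqrt(2)*x^2/6


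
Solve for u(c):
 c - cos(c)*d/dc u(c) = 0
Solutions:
 u(c) = C1 + Integral(c/cos(c), c)


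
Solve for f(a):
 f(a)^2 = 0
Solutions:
 f(a) = 0


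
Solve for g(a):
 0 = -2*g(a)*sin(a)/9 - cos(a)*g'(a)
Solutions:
 g(a) = C1*cos(a)^(2/9)


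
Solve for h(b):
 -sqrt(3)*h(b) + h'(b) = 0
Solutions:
 h(b) = C1*exp(sqrt(3)*b)


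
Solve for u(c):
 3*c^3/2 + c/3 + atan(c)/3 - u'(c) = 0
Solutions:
 u(c) = C1 + 3*c^4/8 + c^2/6 + c*atan(c)/3 - log(c^2 + 1)/6


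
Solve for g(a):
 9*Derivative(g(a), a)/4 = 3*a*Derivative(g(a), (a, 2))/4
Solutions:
 g(a) = C1 + C2*a^4


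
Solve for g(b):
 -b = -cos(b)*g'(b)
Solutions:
 g(b) = C1 + Integral(b/cos(b), b)


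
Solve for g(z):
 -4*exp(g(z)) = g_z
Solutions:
 g(z) = log(1/(C1 + 4*z))


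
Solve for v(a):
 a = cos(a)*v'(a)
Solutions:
 v(a) = C1 + Integral(a/cos(a), a)


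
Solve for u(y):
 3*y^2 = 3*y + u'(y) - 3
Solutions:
 u(y) = C1 + y^3 - 3*y^2/2 + 3*y


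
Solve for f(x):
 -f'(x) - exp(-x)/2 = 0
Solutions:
 f(x) = C1 + exp(-x)/2


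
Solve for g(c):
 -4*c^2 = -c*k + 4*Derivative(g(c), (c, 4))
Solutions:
 g(c) = C1 + C2*c + C3*c^2 + C4*c^3 - c^6/360 + c^5*k/480


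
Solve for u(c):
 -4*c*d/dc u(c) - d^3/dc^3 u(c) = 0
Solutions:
 u(c) = C1 + Integral(C2*airyai(-2^(2/3)*c) + C3*airybi(-2^(2/3)*c), c)


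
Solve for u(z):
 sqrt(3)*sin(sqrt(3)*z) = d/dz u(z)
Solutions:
 u(z) = C1 - cos(sqrt(3)*z)


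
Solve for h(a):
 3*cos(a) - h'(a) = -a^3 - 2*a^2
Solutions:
 h(a) = C1 + a^4/4 + 2*a^3/3 + 3*sin(a)


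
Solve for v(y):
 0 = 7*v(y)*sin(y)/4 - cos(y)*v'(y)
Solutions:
 v(y) = C1/cos(y)^(7/4)


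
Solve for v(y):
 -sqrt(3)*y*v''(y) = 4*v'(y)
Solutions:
 v(y) = C1 + C2*y^(1 - 4*sqrt(3)/3)


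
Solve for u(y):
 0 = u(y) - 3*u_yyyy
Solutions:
 u(y) = C1*exp(-3^(3/4)*y/3) + C2*exp(3^(3/4)*y/3) + C3*sin(3^(3/4)*y/3) + C4*cos(3^(3/4)*y/3)


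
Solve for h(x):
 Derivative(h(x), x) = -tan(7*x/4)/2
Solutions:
 h(x) = C1 + 2*log(cos(7*x/4))/7


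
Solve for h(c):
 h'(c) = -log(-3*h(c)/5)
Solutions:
 Integral(1/(log(-_y) - log(5) + log(3)), (_y, h(c))) = C1 - c


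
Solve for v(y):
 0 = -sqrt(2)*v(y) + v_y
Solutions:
 v(y) = C1*exp(sqrt(2)*y)


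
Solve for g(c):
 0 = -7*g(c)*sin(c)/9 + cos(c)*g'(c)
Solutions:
 g(c) = C1/cos(c)^(7/9)


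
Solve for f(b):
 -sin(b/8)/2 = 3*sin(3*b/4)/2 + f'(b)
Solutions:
 f(b) = C1 + 4*cos(b/8) + 2*cos(3*b/4)


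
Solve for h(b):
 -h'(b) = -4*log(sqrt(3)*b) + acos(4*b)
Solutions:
 h(b) = C1 + 4*b*log(b) - b*acos(4*b) - 4*b + 2*b*log(3) + sqrt(1 - 16*b^2)/4


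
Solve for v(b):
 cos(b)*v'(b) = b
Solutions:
 v(b) = C1 + Integral(b/cos(b), b)


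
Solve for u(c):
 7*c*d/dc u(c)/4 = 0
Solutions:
 u(c) = C1


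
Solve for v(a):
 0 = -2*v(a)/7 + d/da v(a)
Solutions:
 v(a) = C1*exp(2*a/7)


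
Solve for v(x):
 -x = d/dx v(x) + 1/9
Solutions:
 v(x) = C1 - x^2/2 - x/9


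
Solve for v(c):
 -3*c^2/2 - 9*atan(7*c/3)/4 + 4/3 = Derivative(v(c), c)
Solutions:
 v(c) = C1 - c^3/2 - 9*c*atan(7*c/3)/4 + 4*c/3 + 27*log(49*c^2 + 9)/56


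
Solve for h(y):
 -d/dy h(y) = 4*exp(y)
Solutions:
 h(y) = C1 - 4*exp(y)


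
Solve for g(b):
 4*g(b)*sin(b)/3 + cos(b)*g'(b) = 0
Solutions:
 g(b) = C1*cos(b)^(4/3)


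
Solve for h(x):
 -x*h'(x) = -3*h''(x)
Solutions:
 h(x) = C1 + C2*erfi(sqrt(6)*x/6)


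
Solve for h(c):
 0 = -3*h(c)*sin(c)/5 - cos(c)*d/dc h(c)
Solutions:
 h(c) = C1*cos(c)^(3/5)


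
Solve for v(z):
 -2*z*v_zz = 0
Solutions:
 v(z) = C1 + C2*z


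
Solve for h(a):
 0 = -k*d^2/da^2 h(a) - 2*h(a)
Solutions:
 h(a) = C1*exp(-sqrt(2)*a*sqrt(-1/k)) + C2*exp(sqrt(2)*a*sqrt(-1/k))


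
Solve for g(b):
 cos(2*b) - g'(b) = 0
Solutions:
 g(b) = C1 + sin(2*b)/2


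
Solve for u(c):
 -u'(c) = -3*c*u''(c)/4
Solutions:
 u(c) = C1 + C2*c^(7/3)


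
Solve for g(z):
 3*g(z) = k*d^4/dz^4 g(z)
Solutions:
 g(z) = C1*exp(-3^(1/4)*z*(1/k)^(1/4)) + C2*exp(3^(1/4)*z*(1/k)^(1/4)) + C3*exp(-3^(1/4)*I*z*(1/k)^(1/4)) + C4*exp(3^(1/4)*I*z*(1/k)^(1/4))


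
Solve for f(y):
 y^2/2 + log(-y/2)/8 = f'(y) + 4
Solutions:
 f(y) = C1 + y^3/6 + y*log(-y)/8 + y*(-33 - log(2))/8


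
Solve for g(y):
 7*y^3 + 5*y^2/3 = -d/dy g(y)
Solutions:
 g(y) = C1 - 7*y^4/4 - 5*y^3/9


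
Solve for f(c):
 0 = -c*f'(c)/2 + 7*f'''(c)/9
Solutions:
 f(c) = C1 + Integral(C2*airyai(42^(2/3)*c/14) + C3*airybi(42^(2/3)*c/14), c)


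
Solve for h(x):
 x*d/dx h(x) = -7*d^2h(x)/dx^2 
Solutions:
 h(x) = C1 + C2*erf(sqrt(14)*x/14)


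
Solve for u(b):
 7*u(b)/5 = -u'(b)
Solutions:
 u(b) = C1*exp(-7*b/5)


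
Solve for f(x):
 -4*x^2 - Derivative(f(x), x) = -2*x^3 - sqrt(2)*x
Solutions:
 f(x) = C1 + x^4/2 - 4*x^3/3 + sqrt(2)*x^2/2


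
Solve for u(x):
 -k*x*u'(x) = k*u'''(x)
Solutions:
 u(x) = C1 + Integral(C2*airyai(-x) + C3*airybi(-x), x)


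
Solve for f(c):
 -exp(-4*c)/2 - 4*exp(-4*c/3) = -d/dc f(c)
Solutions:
 f(c) = C1 - exp(-4*c)/8 - 3*exp(-4*c/3)


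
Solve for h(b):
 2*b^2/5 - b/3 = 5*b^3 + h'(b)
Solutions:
 h(b) = C1 - 5*b^4/4 + 2*b^3/15 - b^2/6


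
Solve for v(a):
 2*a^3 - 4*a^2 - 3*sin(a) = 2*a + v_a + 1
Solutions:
 v(a) = C1 + a^4/2 - 4*a^3/3 - a^2 - a + 3*cos(a)


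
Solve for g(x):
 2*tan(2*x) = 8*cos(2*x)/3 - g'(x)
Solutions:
 g(x) = C1 + log(cos(2*x)) + 4*sin(2*x)/3


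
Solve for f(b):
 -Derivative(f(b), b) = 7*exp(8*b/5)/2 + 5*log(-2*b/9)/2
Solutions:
 f(b) = C1 - 5*b*log(-b)/2 + b*(-5*log(2)/2 + 5/2 + 5*log(3)) - 35*exp(8*b/5)/16


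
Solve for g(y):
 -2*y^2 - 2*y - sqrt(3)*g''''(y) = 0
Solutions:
 g(y) = C1 + C2*y + C3*y^2 + C4*y^3 - sqrt(3)*y^6/540 - sqrt(3)*y^5/180


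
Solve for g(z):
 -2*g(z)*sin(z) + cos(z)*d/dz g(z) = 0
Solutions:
 g(z) = C1/cos(z)^2


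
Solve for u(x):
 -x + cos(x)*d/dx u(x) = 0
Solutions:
 u(x) = C1 + Integral(x/cos(x), x)


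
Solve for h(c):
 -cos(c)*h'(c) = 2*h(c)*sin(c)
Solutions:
 h(c) = C1*cos(c)^2


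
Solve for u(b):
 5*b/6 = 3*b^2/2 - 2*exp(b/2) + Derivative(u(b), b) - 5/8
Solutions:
 u(b) = C1 - b^3/2 + 5*b^2/12 + 5*b/8 + 4*exp(b/2)


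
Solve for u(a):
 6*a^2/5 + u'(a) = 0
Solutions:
 u(a) = C1 - 2*a^3/5


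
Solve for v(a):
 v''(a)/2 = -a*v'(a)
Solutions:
 v(a) = C1 + C2*erf(a)


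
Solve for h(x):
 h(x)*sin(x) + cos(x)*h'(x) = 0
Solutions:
 h(x) = C1*cos(x)


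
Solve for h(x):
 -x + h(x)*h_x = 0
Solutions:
 h(x) = -sqrt(C1 + x^2)
 h(x) = sqrt(C1 + x^2)


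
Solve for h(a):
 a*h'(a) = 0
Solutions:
 h(a) = C1


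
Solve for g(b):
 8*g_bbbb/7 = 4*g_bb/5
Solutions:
 g(b) = C1 + C2*b + C3*exp(-sqrt(70)*b/10) + C4*exp(sqrt(70)*b/10)


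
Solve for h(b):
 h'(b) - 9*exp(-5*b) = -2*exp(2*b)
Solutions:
 h(b) = C1 - exp(2*b) - 9*exp(-5*b)/5


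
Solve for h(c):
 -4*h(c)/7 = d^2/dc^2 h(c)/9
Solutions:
 h(c) = C1*sin(6*sqrt(7)*c/7) + C2*cos(6*sqrt(7)*c/7)


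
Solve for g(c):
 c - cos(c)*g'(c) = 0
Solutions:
 g(c) = C1 + Integral(c/cos(c), c)


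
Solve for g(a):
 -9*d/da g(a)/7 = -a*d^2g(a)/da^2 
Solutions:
 g(a) = C1 + C2*a^(16/7)


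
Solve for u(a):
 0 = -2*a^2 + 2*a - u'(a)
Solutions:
 u(a) = C1 - 2*a^3/3 + a^2


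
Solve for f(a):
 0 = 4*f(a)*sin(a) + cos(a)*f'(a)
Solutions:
 f(a) = C1*cos(a)^4


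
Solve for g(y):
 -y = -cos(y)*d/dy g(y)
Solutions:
 g(y) = C1 + Integral(y/cos(y), y)


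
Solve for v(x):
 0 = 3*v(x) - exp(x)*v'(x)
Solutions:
 v(x) = C1*exp(-3*exp(-x))


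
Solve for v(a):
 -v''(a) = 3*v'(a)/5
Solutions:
 v(a) = C1 + C2*exp(-3*a/5)


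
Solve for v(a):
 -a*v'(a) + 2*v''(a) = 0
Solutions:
 v(a) = C1 + C2*erfi(a/2)


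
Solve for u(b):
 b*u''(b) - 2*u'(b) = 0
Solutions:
 u(b) = C1 + C2*b^3


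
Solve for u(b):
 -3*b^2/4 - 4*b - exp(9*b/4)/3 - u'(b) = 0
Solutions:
 u(b) = C1 - b^3/4 - 2*b^2 - 4*exp(9*b/4)/27


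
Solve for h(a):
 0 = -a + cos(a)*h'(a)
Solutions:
 h(a) = C1 + Integral(a/cos(a), a)


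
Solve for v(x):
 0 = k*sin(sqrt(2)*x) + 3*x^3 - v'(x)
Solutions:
 v(x) = C1 - sqrt(2)*k*cos(sqrt(2)*x)/2 + 3*x^4/4


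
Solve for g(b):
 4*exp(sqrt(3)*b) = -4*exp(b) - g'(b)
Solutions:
 g(b) = C1 - 4*exp(b) - 4*sqrt(3)*exp(sqrt(3)*b)/3


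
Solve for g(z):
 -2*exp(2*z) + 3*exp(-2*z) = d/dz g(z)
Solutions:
 g(z) = C1 - exp(2*z) - 3*exp(-2*z)/2


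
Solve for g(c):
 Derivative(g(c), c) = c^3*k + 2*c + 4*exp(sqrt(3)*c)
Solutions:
 g(c) = C1 + c^4*k/4 + c^2 + 4*sqrt(3)*exp(sqrt(3)*c)/3


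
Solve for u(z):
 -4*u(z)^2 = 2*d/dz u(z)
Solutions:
 u(z) = 1/(C1 + 2*z)


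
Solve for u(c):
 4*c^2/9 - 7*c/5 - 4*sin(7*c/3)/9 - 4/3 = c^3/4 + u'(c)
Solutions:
 u(c) = C1 - c^4/16 + 4*c^3/27 - 7*c^2/10 - 4*c/3 + 4*cos(7*c/3)/21


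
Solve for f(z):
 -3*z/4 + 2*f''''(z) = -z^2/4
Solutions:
 f(z) = C1 + C2*z + C3*z^2 + C4*z^3 - z^6/2880 + z^5/320


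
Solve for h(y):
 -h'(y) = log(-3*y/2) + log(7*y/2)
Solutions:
 h(y) = C1 - 2*y*log(y) + y*(-log(21) + 2*log(2) + 2 - I*pi)


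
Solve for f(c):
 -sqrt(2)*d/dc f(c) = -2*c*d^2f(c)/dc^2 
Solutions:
 f(c) = C1 + C2*c^(sqrt(2)/2 + 1)


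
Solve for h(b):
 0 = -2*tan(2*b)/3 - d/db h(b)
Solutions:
 h(b) = C1 + log(cos(2*b))/3


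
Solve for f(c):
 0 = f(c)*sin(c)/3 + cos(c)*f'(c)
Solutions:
 f(c) = C1*cos(c)^(1/3)


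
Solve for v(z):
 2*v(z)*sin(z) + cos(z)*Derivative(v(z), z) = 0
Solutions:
 v(z) = C1*cos(z)^2


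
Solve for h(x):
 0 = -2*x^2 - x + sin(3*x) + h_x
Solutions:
 h(x) = C1 + 2*x^3/3 + x^2/2 + cos(3*x)/3


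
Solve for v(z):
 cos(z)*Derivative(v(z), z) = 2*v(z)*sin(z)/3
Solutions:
 v(z) = C1/cos(z)^(2/3)


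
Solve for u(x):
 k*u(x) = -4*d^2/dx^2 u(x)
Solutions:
 u(x) = C1*exp(-x*sqrt(-k)/2) + C2*exp(x*sqrt(-k)/2)


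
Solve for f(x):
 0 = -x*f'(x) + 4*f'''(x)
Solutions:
 f(x) = C1 + Integral(C2*airyai(2^(1/3)*x/2) + C3*airybi(2^(1/3)*x/2), x)


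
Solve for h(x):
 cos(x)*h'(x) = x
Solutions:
 h(x) = C1 + Integral(x/cos(x), x)


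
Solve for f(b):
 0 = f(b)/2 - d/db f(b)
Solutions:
 f(b) = C1*exp(b/2)


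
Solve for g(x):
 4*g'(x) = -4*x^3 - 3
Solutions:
 g(x) = C1 - x^4/4 - 3*x/4


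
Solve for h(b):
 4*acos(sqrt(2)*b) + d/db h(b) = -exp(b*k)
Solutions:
 h(b) = C1 - 4*b*acos(sqrt(2)*b) + 2*sqrt(2)*sqrt(1 - 2*b^2) - Piecewise((exp(b*k)/k, Ne(k, 0)), (b, True))


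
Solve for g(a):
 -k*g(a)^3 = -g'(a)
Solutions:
 g(a) = -sqrt(2)*sqrt(-1/(C1 + a*k))/2
 g(a) = sqrt(2)*sqrt(-1/(C1 + a*k))/2


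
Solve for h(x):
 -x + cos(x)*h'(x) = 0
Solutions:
 h(x) = C1 + Integral(x/cos(x), x)


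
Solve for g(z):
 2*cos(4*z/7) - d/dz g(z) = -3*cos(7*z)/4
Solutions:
 g(z) = C1 + 7*sin(4*z/7)/2 + 3*sin(7*z)/28


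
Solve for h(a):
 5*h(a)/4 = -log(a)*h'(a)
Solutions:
 h(a) = C1*exp(-5*li(a)/4)


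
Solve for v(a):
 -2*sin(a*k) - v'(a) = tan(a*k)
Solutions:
 v(a) = C1 - Piecewise((-log(cos(a*k))/k, Ne(k, 0)), (0, True)) - 2*Piecewise((-cos(a*k)/k, Ne(k, 0)), (0, True))


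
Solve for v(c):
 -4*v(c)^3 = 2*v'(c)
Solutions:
 v(c) = -sqrt(2)*sqrt(-1/(C1 - 2*c))/2
 v(c) = sqrt(2)*sqrt(-1/(C1 - 2*c))/2


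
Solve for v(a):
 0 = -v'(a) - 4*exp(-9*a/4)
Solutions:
 v(a) = C1 + 16*exp(-9*a/4)/9


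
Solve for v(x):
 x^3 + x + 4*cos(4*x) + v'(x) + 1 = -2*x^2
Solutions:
 v(x) = C1 - x^4/4 - 2*x^3/3 - x^2/2 - x - sin(4*x)


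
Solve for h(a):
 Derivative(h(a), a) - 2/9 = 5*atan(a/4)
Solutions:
 h(a) = C1 + 5*a*atan(a/4) + 2*a/9 - 10*log(a^2 + 16)


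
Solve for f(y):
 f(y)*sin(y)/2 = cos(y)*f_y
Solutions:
 f(y) = C1/sqrt(cos(y))


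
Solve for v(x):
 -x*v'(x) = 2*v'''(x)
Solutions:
 v(x) = C1 + Integral(C2*airyai(-2^(2/3)*x/2) + C3*airybi(-2^(2/3)*x/2), x)


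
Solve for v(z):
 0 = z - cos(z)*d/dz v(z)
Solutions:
 v(z) = C1 + Integral(z/cos(z), z)


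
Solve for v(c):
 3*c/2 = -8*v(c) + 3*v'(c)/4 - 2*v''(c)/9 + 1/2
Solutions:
 v(c) = -3*c/16 + (C1*sin(3*sqrt(943)*c/16) + C2*cos(3*sqrt(943)*c/16))*exp(27*c/16) + 23/512


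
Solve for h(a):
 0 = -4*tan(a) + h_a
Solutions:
 h(a) = C1 - 4*log(cos(a))


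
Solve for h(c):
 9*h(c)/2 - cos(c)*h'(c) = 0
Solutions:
 h(c) = C1*(sin(c) + 1)^(1/4)*(sin(c)^2 + 2*sin(c) + 1)/((sin(c) - 1)^(1/4)*(sin(c)^2 - 2*sin(c) + 1))


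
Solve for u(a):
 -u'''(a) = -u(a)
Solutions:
 u(a) = C3*exp(a) + (C1*sin(sqrt(3)*a/2) + C2*cos(sqrt(3)*a/2))*exp(-a/2)


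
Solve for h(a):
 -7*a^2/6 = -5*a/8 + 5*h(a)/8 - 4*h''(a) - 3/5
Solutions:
 h(a) = C1*exp(-sqrt(10)*a/8) + C2*exp(sqrt(10)*a/8) - 28*a^2/15 + a - 344/15


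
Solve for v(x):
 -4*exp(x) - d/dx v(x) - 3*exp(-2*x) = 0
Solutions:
 v(x) = C1 - 4*exp(x) + 3*exp(-2*x)/2


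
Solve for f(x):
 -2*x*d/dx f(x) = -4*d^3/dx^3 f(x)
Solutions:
 f(x) = C1 + Integral(C2*airyai(2^(2/3)*x/2) + C3*airybi(2^(2/3)*x/2), x)


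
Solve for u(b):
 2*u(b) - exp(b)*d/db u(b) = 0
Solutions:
 u(b) = C1*exp(-2*exp(-b))


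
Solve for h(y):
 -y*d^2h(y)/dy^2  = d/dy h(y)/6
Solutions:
 h(y) = C1 + C2*y^(5/6)


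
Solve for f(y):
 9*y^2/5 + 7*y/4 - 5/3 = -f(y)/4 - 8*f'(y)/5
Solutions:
 f(y) = C1*exp(-5*y/32) - 36*y^2/5 + 2129*y/25 - 201884/375


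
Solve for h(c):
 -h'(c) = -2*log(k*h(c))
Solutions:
 li(k*h(c))/k = C1 + 2*c


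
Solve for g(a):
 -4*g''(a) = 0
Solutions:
 g(a) = C1 + C2*a


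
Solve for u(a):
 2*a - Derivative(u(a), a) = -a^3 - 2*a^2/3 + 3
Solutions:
 u(a) = C1 + a^4/4 + 2*a^3/9 + a^2 - 3*a


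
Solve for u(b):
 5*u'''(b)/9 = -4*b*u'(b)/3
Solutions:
 u(b) = C1 + Integral(C2*airyai(-12^(1/3)*5^(2/3)*b/5) + C3*airybi(-12^(1/3)*5^(2/3)*b/5), b)


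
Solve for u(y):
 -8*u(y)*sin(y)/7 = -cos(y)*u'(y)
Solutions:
 u(y) = C1/cos(y)^(8/7)


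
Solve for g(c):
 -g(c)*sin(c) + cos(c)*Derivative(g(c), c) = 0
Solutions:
 g(c) = C1/cos(c)


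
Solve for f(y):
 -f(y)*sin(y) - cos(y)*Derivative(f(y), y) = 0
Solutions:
 f(y) = C1*cos(y)


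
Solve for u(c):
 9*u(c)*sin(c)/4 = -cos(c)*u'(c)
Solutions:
 u(c) = C1*cos(c)^(9/4)


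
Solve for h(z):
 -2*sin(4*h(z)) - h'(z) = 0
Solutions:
 h(z) = -acos((-C1 - exp(16*z))/(C1 - exp(16*z)))/4 + pi/2
 h(z) = acos((-C1 - exp(16*z))/(C1 - exp(16*z)))/4


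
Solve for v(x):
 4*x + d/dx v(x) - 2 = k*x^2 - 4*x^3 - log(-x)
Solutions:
 v(x) = C1 + k*x^3/3 - x^4 - 2*x^2 - x*log(-x) + 3*x


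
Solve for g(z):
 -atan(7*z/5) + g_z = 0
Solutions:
 g(z) = C1 + z*atan(7*z/5) - 5*log(49*z^2 + 25)/14


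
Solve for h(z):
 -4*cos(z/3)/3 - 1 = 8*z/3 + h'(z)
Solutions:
 h(z) = C1 - 4*z^2/3 - z - 4*sin(z/3)


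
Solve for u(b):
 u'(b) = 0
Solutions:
 u(b) = C1


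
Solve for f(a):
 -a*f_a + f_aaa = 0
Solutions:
 f(a) = C1 + Integral(C2*airyai(a) + C3*airybi(a), a)


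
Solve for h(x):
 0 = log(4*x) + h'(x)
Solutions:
 h(x) = C1 - x*log(x) - x*log(4) + x


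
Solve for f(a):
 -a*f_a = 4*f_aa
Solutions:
 f(a) = C1 + C2*erf(sqrt(2)*a/4)


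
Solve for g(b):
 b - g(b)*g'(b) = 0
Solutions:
 g(b) = -sqrt(C1 + b^2)
 g(b) = sqrt(C1 + b^2)


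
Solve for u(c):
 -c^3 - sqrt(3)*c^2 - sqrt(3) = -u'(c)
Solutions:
 u(c) = C1 + c^4/4 + sqrt(3)*c^3/3 + sqrt(3)*c


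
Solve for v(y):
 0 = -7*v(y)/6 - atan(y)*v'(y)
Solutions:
 v(y) = C1*exp(-7*Integral(1/atan(y), y)/6)


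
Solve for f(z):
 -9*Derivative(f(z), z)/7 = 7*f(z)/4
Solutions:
 f(z) = C1*exp(-49*z/36)


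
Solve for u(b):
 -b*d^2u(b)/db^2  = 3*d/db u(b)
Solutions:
 u(b) = C1 + C2/b^2


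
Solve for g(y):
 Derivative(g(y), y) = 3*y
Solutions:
 g(y) = C1 + 3*y^2/2


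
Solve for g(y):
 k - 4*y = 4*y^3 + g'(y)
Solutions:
 g(y) = C1 + k*y - y^4 - 2*y^2


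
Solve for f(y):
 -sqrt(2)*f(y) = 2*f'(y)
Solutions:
 f(y) = C1*exp(-sqrt(2)*y/2)


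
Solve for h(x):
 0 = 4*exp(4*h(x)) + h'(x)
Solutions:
 h(x) = log(-I*(1/(C1 + 16*x))^(1/4))
 h(x) = log(I*(1/(C1 + 16*x))^(1/4))
 h(x) = log(-(1/(C1 + 16*x))^(1/4))
 h(x) = log(1/(C1 + 16*x))/4


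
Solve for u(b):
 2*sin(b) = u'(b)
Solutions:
 u(b) = C1 - 2*cos(b)


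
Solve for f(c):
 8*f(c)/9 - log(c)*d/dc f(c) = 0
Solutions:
 f(c) = C1*exp(8*li(c)/9)


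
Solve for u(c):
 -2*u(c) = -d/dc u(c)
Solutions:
 u(c) = C1*exp(2*c)


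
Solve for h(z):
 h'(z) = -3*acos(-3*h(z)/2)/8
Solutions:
 Integral(1/acos(-3*_y/2), (_y, h(z))) = C1 - 3*z/8


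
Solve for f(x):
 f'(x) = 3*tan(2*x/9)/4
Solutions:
 f(x) = C1 - 27*log(cos(2*x/9))/8


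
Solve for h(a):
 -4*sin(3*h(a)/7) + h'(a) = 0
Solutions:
 -4*a + 7*log(cos(3*h(a)/7) - 1)/6 - 7*log(cos(3*h(a)/7) + 1)/6 = C1


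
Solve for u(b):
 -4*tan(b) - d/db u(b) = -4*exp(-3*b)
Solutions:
 u(b) = C1 - 2*log(tan(b)^2 + 1) - 4*exp(-3*b)/3


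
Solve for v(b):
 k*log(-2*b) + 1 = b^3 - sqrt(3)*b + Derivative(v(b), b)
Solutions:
 v(b) = C1 - b^4/4 + sqrt(3)*b^2/2 + b*k*log(-b) + b*(-k + k*log(2) + 1)


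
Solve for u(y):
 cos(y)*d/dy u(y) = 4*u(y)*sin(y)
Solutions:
 u(y) = C1/cos(y)^4


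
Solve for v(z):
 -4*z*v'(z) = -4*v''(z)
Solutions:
 v(z) = C1 + C2*erfi(sqrt(2)*z/2)


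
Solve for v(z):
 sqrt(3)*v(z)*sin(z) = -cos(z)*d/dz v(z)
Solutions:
 v(z) = C1*cos(z)^(sqrt(3))


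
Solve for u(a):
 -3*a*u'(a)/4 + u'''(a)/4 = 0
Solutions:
 u(a) = C1 + Integral(C2*airyai(3^(1/3)*a) + C3*airybi(3^(1/3)*a), a)


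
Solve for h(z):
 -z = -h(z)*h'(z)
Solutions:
 h(z) = -sqrt(C1 + z^2)
 h(z) = sqrt(C1 + z^2)


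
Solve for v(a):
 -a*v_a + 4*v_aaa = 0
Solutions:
 v(a) = C1 + Integral(C2*airyai(2^(1/3)*a/2) + C3*airybi(2^(1/3)*a/2), a)


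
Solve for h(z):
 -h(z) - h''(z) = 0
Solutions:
 h(z) = C1*sin(z) + C2*cos(z)


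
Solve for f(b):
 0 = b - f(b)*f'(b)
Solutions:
 f(b) = -sqrt(C1 + b^2)
 f(b) = sqrt(C1 + b^2)


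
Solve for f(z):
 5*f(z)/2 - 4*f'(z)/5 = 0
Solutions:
 f(z) = C1*exp(25*z/8)


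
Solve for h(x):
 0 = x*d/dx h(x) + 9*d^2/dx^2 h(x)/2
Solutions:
 h(x) = C1 + C2*erf(x/3)


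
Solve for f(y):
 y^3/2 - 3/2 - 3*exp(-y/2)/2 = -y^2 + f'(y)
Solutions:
 f(y) = C1 + y^4/8 + y^3/3 - 3*y/2 + 3*exp(-y/2)


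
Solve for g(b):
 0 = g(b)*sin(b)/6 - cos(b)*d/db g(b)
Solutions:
 g(b) = C1/cos(b)^(1/6)


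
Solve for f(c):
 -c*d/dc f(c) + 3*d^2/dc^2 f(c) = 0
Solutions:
 f(c) = C1 + C2*erfi(sqrt(6)*c/6)


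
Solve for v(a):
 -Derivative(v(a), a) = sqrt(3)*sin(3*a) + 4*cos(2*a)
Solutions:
 v(a) = C1 - 2*sin(2*a) + sqrt(3)*cos(3*a)/3


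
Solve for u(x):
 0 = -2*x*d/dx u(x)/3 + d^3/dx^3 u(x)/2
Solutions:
 u(x) = C1 + Integral(C2*airyai(6^(2/3)*x/3) + C3*airybi(6^(2/3)*x/3), x)


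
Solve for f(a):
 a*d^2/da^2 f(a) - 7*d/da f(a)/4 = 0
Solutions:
 f(a) = C1 + C2*a^(11/4)


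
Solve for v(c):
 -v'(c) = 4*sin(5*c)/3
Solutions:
 v(c) = C1 + 4*cos(5*c)/15


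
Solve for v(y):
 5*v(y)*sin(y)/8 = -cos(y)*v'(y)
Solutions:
 v(y) = C1*cos(y)^(5/8)


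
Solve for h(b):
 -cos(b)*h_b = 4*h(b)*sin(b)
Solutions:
 h(b) = C1*cos(b)^4


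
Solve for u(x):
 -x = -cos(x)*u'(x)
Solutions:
 u(x) = C1 + Integral(x/cos(x), x)


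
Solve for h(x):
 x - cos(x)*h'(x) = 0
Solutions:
 h(x) = C1 + Integral(x/cos(x), x)


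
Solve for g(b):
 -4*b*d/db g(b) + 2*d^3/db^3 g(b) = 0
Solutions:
 g(b) = C1 + Integral(C2*airyai(2^(1/3)*b) + C3*airybi(2^(1/3)*b), b)


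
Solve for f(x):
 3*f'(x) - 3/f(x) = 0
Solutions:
 f(x) = -sqrt(C1 + 2*x)
 f(x) = sqrt(C1 + 2*x)


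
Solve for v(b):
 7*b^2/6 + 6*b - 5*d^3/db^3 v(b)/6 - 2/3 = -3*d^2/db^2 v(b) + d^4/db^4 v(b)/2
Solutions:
 v(b) = C1 + C2*b + C3*exp(b*(-5 + sqrt(241))/6) + C4*exp(-b*(5 + sqrt(241))/6) - 7*b^4/216 - 359*b^3/972 - 1525*b^2/5832


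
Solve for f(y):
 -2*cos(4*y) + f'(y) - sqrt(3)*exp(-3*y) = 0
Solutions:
 f(y) = C1 + sin(4*y)/2 - sqrt(3)*exp(-3*y)/3


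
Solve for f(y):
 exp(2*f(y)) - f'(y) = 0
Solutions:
 f(y) = log(-sqrt(-1/(C1 + y))) - log(2)/2
 f(y) = log(-1/(C1 + y))/2 - log(2)/2


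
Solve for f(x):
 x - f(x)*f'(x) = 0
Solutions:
 f(x) = -sqrt(C1 + x^2)
 f(x) = sqrt(C1 + x^2)


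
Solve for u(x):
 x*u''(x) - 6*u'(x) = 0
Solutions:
 u(x) = C1 + C2*x^7


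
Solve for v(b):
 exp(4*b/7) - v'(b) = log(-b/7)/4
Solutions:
 v(b) = C1 - b*log(-b)/4 + b*(1 + log(7))/4 + 7*exp(4*b/7)/4


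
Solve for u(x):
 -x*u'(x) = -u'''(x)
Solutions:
 u(x) = C1 + Integral(C2*airyai(x) + C3*airybi(x), x)


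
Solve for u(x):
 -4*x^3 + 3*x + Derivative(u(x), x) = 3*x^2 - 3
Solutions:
 u(x) = C1 + x^4 + x^3 - 3*x^2/2 - 3*x


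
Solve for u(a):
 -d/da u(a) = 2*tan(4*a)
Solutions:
 u(a) = C1 + log(cos(4*a))/2


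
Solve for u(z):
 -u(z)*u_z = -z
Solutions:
 u(z) = -sqrt(C1 + z^2)
 u(z) = sqrt(C1 + z^2)


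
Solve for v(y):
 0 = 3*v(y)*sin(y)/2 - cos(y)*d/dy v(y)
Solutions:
 v(y) = C1/cos(y)^(3/2)


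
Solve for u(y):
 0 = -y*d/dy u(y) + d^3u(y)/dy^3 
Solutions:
 u(y) = C1 + Integral(C2*airyai(y) + C3*airybi(y), y)


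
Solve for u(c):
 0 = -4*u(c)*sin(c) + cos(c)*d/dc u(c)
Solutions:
 u(c) = C1/cos(c)^4


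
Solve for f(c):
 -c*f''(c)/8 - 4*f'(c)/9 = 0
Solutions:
 f(c) = C1 + C2/c^(23/9)


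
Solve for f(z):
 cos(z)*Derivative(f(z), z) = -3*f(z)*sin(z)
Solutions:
 f(z) = C1*cos(z)^3


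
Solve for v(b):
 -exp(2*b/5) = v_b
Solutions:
 v(b) = C1 - 5*exp(2*b/5)/2


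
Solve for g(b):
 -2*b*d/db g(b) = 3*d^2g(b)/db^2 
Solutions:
 g(b) = C1 + C2*erf(sqrt(3)*b/3)


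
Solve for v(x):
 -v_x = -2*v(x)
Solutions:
 v(x) = C1*exp(2*x)


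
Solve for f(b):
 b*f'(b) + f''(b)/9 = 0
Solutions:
 f(b) = C1 + C2*erf(3*sqrt(2)*b/2)


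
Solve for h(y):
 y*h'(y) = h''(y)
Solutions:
 h(y) = C1 + C2*erfi(sqrt(2)*y/2)


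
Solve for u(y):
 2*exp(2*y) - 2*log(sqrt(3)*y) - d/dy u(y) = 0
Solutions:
 u(y) = C1 - 2*y*log(y) + y*(2 - log(3)) + exp(2*y)


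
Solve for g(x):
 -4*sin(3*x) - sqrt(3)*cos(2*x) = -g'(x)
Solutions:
 g(x) = C1 + sqrt(3)*sin(2*x)/2 - 4*cos(3*x)/3


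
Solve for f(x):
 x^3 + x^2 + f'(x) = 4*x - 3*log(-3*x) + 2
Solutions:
 f(x) = C1 - x^4/4 - x^3/3 + 2*x^2 - 3*x*log(-x) + x*(5 - 3*log(3))


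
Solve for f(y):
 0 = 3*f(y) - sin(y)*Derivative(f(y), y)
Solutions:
 f(y) = C1*(cos(y) - 1)^(3/2)/(cos(y) + 1)^(3/2)


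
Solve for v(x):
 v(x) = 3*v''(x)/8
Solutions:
 v(x) = C1*exp(-2*sqrt(6)*x/3) + C2*exp(2*sqrt(6)*x/3)


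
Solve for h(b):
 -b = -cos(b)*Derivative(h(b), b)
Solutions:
 h(b) = C1 + Integral(b/cos(b), b)


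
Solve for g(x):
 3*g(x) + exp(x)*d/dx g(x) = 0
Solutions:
 g(x) = C1*exp(3*exp(-x))


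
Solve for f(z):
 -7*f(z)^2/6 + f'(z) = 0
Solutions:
 f(z) = -6/(C1 + 7*z)


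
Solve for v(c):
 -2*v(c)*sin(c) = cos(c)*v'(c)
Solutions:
 v(c) = C1*cos(c)^2


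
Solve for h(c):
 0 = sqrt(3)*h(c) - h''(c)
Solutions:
 h(c) = C1*exp(-3^(1/4)*c) + C2*exp(3^(1/4)*c)


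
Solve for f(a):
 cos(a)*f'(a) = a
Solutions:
 f(a) = C1 + Integral(a/cos(a), a)


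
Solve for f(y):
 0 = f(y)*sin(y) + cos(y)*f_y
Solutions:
 f(y) = C1*cos(y)


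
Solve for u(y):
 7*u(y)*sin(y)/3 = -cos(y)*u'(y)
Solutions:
 u(y) = C1*cos(y)^(7/3)


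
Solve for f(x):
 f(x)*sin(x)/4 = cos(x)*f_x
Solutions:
 f(x) = C1/cos(x)^(1/4)


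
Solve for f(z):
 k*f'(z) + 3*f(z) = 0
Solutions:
 f(z) = C1*exp(-3*z/k)


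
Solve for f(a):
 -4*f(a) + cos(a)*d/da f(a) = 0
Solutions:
 f(a) = C1*(sin(a)^2 + 2*sin(a) + 1)/(sin(a)^2 - 2*sin(a) + 1)


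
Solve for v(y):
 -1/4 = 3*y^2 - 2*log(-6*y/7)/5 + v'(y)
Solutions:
 v(y) = C1 - y^3 + 2*y*log(-y)/5 + y*(-8*log(7) - 13 + 8*log(6))/20


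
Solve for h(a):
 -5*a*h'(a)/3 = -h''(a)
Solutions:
 h(a) = C1 + C2*erfi(sqrt(30)*a/6)


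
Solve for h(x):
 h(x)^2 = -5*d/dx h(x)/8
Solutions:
 h(x) = 5/(C1 + 8*x)


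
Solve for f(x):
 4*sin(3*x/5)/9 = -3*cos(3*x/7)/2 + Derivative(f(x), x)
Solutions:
 f(x) = C1 + 7*sin(3*x/7)/2 - 20*cos(3*x/5)/27


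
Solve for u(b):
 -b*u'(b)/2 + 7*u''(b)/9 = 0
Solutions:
 u(b) = C1 + C2*erfi(3*sqrt(7)*b/14)


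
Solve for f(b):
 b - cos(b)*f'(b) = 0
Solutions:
 f(b) = C1 + Integral(b/cos(b), b)


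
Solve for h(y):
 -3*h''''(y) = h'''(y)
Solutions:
 h(y) = C1 + C2*y + C3*y^2 + C4*exp(-y/3)


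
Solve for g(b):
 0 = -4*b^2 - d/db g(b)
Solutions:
 g(b) = C1 - 4*b^3/3


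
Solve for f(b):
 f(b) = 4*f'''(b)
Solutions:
 f(b) = C3*exp(2^(1/3)*b/2) + (C1*sin(2^(1/3)*sqrt(3)*b/4) + C2*cos(2^(1/3)*sqrt(3)*b/4))*exp(-2^(1/3)*b/4)


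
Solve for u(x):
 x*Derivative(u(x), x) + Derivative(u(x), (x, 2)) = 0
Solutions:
 u(x) = C1 + C2*erf(sqrt(2)*x/2)


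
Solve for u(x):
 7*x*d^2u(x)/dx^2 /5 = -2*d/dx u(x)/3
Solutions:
 u(x) = C1 + C2*x^(11/21)


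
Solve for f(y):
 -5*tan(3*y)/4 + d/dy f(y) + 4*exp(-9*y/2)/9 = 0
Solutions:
 f(y) = C1 + 5*log(tan(3*y)^2 + 1)/24 + 8*exp(-9*y/2)/81


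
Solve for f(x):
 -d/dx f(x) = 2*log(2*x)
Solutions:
 f(x) = C1 - 2*x*log(x) - x*log(4) + 2*x


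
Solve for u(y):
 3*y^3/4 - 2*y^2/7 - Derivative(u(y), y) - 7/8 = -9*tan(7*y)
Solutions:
 u(y) = C1 + 3*y^4/16 - 2*y^3/21 - 7*y/8 - 9*log(cos(7*y))/7


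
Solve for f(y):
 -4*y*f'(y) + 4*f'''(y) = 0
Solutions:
 f(y) = C1 + Integral(C2*airyai(y) + C3*airybi(y), y)


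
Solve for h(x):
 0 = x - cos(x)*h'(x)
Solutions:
 h(x) = C1 + Integral(x/cos(x), x)


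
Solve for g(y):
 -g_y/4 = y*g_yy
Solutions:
 g(y) = C1 + C2*y^(3/4)


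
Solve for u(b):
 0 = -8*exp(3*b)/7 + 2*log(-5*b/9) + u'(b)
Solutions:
 u(b) = C1 - 2*b*log(-b) + 2*b*(-log(5) + 1 + 2*log(3)) + 8*exp(3*b)/21


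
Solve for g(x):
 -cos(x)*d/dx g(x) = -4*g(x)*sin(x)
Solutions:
 g(x) = C1/cos(x)^4


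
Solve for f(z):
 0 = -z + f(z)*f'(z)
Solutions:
 f(z) = -sqrt(C1 + z^2)
 f(z) = sqrt(C1 + z^2)


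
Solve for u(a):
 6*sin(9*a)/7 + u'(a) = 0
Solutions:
 u(a) = C1 + 2*cos(9*a)/21


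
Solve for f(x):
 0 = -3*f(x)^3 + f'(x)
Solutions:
 f(x) = -sqrt(2)*sqrt(-1/(C1 + 3*x))/2
 f(x) = sqrt(2)*sqrt(-1/(C1 + 3*x))/2


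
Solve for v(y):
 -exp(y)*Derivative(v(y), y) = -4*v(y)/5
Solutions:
 v(y) = C1*exp(-4*exp(-y)/5)


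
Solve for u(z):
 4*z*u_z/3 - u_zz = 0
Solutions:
 u(z) = C1 + C2*erfi(sqrt(6)*z/3)


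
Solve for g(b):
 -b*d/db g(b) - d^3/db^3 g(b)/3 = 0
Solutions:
 g(b) = C1 + Integral(C2*airyai(-3^(1/3)*b) + C3*airybi(-3^(1/3)*b), b)


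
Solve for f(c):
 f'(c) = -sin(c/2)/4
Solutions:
 f(c) = C1 + cos(c/2)/2


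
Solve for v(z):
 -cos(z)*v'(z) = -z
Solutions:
 v(z) = C1 + Integral(z/cos(z), z)


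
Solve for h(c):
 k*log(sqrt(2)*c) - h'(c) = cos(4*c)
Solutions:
 h(c) = C1 + c*k*(log(c) - 1) + c*k*log(2)/2 - sin(4*c)/4


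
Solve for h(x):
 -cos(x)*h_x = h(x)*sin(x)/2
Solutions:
 h(x) = C1*sqrt(cos(x))


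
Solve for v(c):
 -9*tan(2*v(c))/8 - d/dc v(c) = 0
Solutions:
 v(c) = -asin(C1*exp(-9*c/4))/2 + pi/2
 v(c) = asin(C1*exp(-9*c/4))/2


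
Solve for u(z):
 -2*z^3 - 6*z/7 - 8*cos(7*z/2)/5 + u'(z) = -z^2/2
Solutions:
 u(z) = C1 + z^4/2 - z^3/6 + 3*z^2/7 + 16*sin(7*z/2)/35


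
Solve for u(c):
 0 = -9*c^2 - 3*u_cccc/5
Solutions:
 u(c) = C1 + C2*c + C3*c^2 + C4*c^3 - c^6/24


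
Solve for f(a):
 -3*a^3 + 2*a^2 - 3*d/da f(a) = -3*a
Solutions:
 f(a) = C1 - a^4/4 + 2*a^3/9 + a^2/2


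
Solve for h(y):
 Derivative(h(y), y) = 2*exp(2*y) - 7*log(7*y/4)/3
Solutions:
 h(y) = C1 - 7*y*log(y)/3 + y*(-3*log(7) + 2*log(14)/3 + 7/3 + 4*log(2)) + exp(2*y)


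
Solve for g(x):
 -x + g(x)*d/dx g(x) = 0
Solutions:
 g(x) = -sqrt(C1 + x^2)
 g(x) = sqrt(C1 + x^2)


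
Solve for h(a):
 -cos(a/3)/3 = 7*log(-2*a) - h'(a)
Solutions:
 h(a) = C1 + 7*a*log(-a) - 7*a + 7*a*log(2) + sin(a/3)


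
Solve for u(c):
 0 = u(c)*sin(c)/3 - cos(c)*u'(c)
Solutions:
 u(c) = C1/cos(c)^(1/3)


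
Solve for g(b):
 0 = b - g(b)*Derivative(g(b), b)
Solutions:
 g(b) = -sqrt(C1 + b^2)
 g(b) = sqrt(C1 + b^2)


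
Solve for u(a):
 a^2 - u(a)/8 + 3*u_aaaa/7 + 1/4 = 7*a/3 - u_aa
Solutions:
 u(a) = C1*exp(-sqrt(3)*a*sqrt(-14 + sqrt(238))/6) + C2*exp(sqrt(3)*a*sqrt(-14 + sqrt(238))/6) + C3*sin(sqrt(3)*a*sqrt(14 + sqrt(238))/6) + C4*cos(sqrt(3)*a*sqrt(14 + sqrt(238))/6) + 8*a^2 - 56*a/3 + 130


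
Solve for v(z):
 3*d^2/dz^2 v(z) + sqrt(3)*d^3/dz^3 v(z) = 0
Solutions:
 v(z) = C1 + C2*z + C3*exp(-sqrt(3)*z)


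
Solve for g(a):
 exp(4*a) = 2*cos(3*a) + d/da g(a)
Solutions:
 g(a) = C1 + exp(4*a)/4 - 2*sin(3*a)/3


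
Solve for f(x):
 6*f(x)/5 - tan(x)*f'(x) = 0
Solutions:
 f(x) = C1*sin(x)^(6/5)


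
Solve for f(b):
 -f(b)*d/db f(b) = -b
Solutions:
 f(b) = -sqrt(C1 + b^2)
 f(b) = sqrt(C1 + b^2)


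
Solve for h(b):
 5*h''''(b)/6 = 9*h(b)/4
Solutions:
 h(b) = C1*exp(-30^(3/4)*b/10) + C2*exp(30^(3/4)*b/10) + C3*sin(30^(3/4)*b/10) + C4*cos(30^(3/4)*b/10)


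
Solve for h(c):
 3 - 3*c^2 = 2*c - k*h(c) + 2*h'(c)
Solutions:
 h(c) = C1*exp(c*k/2) + 3*c^2/k + 2*c/k + 12*c/k^2 - 3/k + 4/k^2 + 24/k^3


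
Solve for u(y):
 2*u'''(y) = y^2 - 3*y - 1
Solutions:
 u(y) = C1 + C2*y + C3*y^2 + y^5/120 - y^4/16 - y^3/12


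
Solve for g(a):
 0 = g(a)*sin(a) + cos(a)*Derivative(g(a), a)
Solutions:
 g(a) = C1*cos(a)


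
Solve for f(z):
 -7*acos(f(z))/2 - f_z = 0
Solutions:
 Integral(1/acos(_y), (_y, f(z))) = C1 - 7*z/2


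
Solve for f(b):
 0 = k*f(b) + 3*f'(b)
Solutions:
 f(b) = C1*exp(-b*k/3)


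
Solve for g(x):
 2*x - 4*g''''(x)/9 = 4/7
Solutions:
 g(x) = C1 + C2*x + C3*x^2 + C4*x^3 + 3*x^5/80 - 3*x^4/56


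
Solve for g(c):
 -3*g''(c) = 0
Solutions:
 g(c) = C1 + C2*c


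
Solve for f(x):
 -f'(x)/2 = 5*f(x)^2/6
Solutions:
 f(x) = 3/(C1 + 5*x)


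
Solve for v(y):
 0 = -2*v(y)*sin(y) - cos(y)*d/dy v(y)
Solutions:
 v(y) = C1*cos(y)^2


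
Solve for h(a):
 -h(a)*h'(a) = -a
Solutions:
 h(a) = -sqrt(C1 + a^2)
 h(a) = sqrt(C1 + a^2)


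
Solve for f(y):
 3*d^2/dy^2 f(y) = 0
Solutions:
 f(y) = C1 + C2*y


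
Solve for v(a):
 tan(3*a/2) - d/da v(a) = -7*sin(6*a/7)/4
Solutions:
 v(a) = C1 - 2*log(cos(3*a/2))/3 - 49*cos(6*a/7)/24


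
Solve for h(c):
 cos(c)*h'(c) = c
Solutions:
 h(c) = C1 + Integral(c/cos(c), c)


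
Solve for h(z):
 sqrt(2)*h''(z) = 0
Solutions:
 h(z) = C1 + C2*z


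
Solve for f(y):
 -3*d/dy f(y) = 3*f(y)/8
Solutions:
 f(y) = C1*exp(-y/8)


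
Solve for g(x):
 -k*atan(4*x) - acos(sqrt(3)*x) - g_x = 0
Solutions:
 g(x) = C1 - k*(x*atan(4*x) - log(16*x^2 + 1)/8) - x*acos(sqrt(3)*x) + sqrt(3)*sqrt(1 - 3*x^2)/3


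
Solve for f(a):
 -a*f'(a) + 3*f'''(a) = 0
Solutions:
 f(a) = C1 + Integral(C2*airyai(3^(2/3)*a/3) + C3*airybi(3^(2/3)*a/3), a)


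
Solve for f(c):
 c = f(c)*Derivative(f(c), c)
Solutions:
 f(c) = -sqrt(C1 + c^2)
 f(c) = sqrt(C1 + c^2)


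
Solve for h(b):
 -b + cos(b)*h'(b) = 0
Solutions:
 h(b) = C1 + Integral(b/cos(b), b)


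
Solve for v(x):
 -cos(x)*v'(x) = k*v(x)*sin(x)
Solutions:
 v(x) = C1*exp(k*log(cos(x)))


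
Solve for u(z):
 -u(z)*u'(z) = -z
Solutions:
 u(z) = -sqrt(C1 + z^2)
 u(z) = sqrt(C1 + z^2)


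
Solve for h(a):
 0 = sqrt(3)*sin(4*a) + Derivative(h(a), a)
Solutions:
 h(a) = C1 + sqrt(3)*cos(4*a)/4


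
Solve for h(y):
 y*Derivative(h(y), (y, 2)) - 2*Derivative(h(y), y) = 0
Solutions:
 h(y) = C1 + C2*y^3


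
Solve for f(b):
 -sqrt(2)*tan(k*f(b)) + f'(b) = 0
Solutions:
 f(b) = Piecewise((-asin(exp(C1*k + sqrt(2)*b*k))/k + pi/k, Ne(k, 0)), (nan, True))
 f(b) = Piecewise((asin(exp(C1*k + sqrt(2)*b*k))/k, Ne(k, 0)), (nan, True))


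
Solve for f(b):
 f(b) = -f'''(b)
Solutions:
 f(b) = C3*exp(-b) + (C1*sin(sqrt(3)*b/2) + C2*cos(sqrt(3)*b/2))*exp(b/2)


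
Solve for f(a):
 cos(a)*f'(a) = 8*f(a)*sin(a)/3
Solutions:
 f(a) = C1/cos(a)^(8/3)


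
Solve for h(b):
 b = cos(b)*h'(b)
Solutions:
 h(b) = C1 + Integral(b/cos(b), b)


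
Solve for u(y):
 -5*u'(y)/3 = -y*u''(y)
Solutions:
 u(y) = C1 + C2*y^(8/3)


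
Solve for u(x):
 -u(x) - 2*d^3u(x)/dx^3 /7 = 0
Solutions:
 u(x) = C3*exp(-2^(2/3)*7^(1/3)*x/2) + (C1*sin(2^(2/3)*sqrt(3)*7^(1/3)*x/4) + C2*cos(2^(2/3)*sqrt(3)*7^(1/3)*x/4))*exp(2^(2/3)*7^(1/3)*x/4)
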